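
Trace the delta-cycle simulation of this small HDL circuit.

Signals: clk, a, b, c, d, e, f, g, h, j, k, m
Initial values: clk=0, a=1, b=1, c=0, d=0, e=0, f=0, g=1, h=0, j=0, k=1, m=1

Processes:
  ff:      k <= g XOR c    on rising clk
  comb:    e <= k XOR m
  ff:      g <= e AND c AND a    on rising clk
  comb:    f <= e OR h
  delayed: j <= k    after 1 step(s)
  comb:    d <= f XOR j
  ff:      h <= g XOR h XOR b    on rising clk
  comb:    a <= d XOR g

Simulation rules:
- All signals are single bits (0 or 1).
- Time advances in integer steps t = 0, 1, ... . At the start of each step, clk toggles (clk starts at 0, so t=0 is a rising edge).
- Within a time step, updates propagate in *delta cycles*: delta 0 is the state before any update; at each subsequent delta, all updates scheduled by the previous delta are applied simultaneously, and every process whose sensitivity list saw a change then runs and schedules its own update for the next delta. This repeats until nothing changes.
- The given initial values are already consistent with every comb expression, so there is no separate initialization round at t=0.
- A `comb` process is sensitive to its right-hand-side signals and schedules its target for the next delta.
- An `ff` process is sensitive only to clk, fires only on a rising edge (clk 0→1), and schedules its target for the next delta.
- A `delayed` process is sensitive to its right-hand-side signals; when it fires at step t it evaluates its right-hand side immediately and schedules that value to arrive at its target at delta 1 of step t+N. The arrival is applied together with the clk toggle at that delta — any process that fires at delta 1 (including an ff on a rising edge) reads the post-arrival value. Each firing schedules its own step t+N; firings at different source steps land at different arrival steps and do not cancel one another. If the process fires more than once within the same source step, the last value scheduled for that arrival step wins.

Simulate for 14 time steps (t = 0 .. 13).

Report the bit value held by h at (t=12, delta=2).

0

t=0 Δ0: f=0 c=0 clk=0 g=1 d=0 e=0 a=1 k=1 m=1 j=0 b=1 h=0
  Δ1: clk:0→1
  Δ2: g:1→0
  Δ3: a:1→0
  (3Δ to stable)
t=1 Δ0: f=0 c=0 clk=1 g=0 d=0 e=0 a=0 k=1 m=1 j=0 b=1 h=0
  Δ1: clk:1→0
  (1Δ to stable)
t=2 Δ0: f=0 c=0 clk=0 g=0 d=0 e=0 a=0 k=1 m=1 j=0 b=1 h=0
  Δ1: clk:0→1
  Δ2: k:1→0, h:0→1
  Δ3: f:0→1, e:0→1
  Δ4: d:0→1
  Δ5: a:0→1
  (5Δ to stable)
t=3 Δ0: f=1 c=0 clk=1 g=0 d=1 e=1 a=1 k=0 m=1 j=0 b=1 h=1
  Δ1: clk:1→0
  (1Δ to stable)
t=4 Δ0: f=1 c=0 clk=0 g=0 d=1 e=1 a=1 k=0 m=1 j=0 b=1 h=1
  Δ1: clk:0→1
  Δ2: h:1→0
  (2Δ to stable)
t=5 Δ0: f=1 c=0 clk=1 g=0 d=1 e=1 a=1 k=0 m=1 j=0 b=1 h=0
  Δ1: clk:1→0
  (1Δ to stable)
t=6 Δ0: f=1 c=0 clk=0 g=0 d=1 e=1 a=1 k=0 m=1 j=0 b=1 h=0
  Δ1: clk:0→1
  Δ2: h:0→1
  (2Δ to stable)
t=7 Δ0: f=1 c=0 clk=1 g=0 d=1 e=1 a=1 k=0 m=1 j=0 b=1 h=1
  Δ1: clk:1→0
  (1Δ to stable)
t=8 Δ0: f=1 c=0 clk=0 g=0 d=1 e=1 a=1 k=0 m=1 j=0 b=1 h=1
  Δ1: clk:0→1
  Δ2: h:1→0
  (2Δ to stable)
t=9 Δ0: f=1 c=0 clk=1 g=0 d=1 e=1 a=1 k=0 m=1 j=0 b=1 h=0
  Δ1: clk:1→0
  (1Δ to stable)
t=10 Δ0: f=1 c=0 clk=0 g=0 d=1 e=1 a=1 k=0 m=1 j=0 b=1 h=0
  Δ1: clk:0→1
  Δ2: h:0→1
  (2Δ to stable)
t=11 Δ0: f=1 c=0 clk=1 g=0 d=1 e=1 a=1 k=0 m=1 j=0 b=1 h=1
  Δ1: clk:1→0
  (1Δ to stable)
t=12 Δ0: f=1 c=0 clk=0 g=0 d=1 e=1 a=1 k=0 m=1 j=0 b=1 h=1
  Δ1: clk:0→1
  Δ2: h:1→0
  (2Δ to stable)
t=13 Δ0: f=1 c=0 clk=1 g=0 d=1 e=1 a=1 k=0 m=1 j=0 b=1 h=0
  Δ1: clk:1→0
  (1Δ to stable)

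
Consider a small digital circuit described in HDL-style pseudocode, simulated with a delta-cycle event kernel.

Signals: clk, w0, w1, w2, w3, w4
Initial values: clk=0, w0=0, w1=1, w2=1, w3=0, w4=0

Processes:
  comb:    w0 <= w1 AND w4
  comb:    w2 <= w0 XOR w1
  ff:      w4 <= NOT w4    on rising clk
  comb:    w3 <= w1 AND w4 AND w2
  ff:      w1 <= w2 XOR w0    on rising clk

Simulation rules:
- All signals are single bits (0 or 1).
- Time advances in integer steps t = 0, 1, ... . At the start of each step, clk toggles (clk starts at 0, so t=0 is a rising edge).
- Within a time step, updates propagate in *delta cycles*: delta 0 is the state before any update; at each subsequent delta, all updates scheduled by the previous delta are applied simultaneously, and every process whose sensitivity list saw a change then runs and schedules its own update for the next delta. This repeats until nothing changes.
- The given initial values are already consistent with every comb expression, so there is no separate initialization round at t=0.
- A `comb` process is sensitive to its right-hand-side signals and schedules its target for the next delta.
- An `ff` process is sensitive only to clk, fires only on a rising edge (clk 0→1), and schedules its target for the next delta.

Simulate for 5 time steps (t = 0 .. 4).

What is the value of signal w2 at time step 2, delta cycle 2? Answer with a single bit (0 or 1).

0

t=0 Δ0: w0=0 w2=1 w3=0 clk=0 w1=1 w4=0
  Δ1: clk:0→1
  Δ2: w4:0→1
  Δ3: w0:0→1, w3:0→1
  Δ4: w2:1→0
  Δ5: w3:1→0
  (5Δ to stable)
t=1 Δ0: w0=1 w2=0 w3=0 clk=1 w1=1 w4=1
  Δ1: clk:1→0
  (1Δ to stable)
t=2 Δ0: w0=1 w2=0 w3=0 clk=0 w1=1 w4=1
  Δ1: clk:0→1
  Δ2: w4:1→0
  Δ3: w0:1→0
  Δ4: w2:0→1
  (4Δ to stable)
t=3 Δ0: w0=0 w2=1 w3=0 clk=1 w1=1 w4=0
  Δ1: clk:1→0
  (1Δ to stable)
t=4 Δ0: w0=0 w2=1 w3=0 clk=0 w1=1 w4=0
  Δ1: clk:0→1
  Δ2: w4:0→1
  Δ3: w0:0→1, w3:0→1
  Δ4: w2:1→0
  Δ5: w3:1→0
  (5Δ to stable)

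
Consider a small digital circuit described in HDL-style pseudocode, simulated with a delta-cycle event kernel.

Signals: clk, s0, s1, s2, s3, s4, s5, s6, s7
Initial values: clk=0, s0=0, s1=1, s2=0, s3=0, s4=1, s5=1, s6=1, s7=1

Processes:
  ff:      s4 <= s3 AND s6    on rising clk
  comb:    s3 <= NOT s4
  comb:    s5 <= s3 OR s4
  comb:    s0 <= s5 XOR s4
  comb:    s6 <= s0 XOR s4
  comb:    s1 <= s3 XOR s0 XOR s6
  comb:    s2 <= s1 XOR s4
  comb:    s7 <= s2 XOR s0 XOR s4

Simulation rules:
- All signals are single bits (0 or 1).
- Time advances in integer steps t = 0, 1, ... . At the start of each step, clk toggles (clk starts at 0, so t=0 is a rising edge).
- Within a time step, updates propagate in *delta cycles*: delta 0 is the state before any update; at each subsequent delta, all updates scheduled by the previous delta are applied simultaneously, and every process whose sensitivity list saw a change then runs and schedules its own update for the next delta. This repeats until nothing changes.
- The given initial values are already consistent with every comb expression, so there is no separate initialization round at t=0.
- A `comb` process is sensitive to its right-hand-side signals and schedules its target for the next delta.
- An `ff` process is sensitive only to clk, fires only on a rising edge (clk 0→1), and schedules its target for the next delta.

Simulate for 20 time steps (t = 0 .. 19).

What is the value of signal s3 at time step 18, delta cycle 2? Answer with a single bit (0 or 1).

1

[bits: s5,clk,s1,s0,s3,s4,s2,s6,s7]
t=0: Δ0=101001011 Δ1=111001011 Δ2=111000011 Δ3=011110100 Δ4=110010110 Δ5=110110001 Δ6=110110011 Δ7=111110011 Δ8=111110111 Δ9=111110110 | 9Δ
t=1: Δ0=111110110 Δ1=101110110 | 1Δ
t=2: Δ0=101110110 Δ1=111110110 Δ2=111111110 Δ3=111001001 Δ4=110001011 Δ5=111001111 Δ6=111001010 Δ7=111001011 | 7Δ
t=3: Δ0=111001011 Δ1=101001011 | 1Δ
t=4: Δ0=101001011 Δ1=111001011 Δ2=111000011 Δ3=011110100 Δ4=110010110 Δ5=110110001 Δ6=110110011 Δ7=111110011 Δ8=111110111 Δ9=111110110 | 9Δ
t=5: Δ0=111110110 Δ1=101110110 | 1Δ
t=6: Δ0=101110110 Δ1=111110110 Δ2=111111110 Δ3=111001001 Δ4=110001011 Δ5=111001111 Δ6=111001010 Δ7=111001011 | 7Δ
t=7: Δ0=111001011 Δ1=101001011 | 1Δ
t=8: Δ0=101001011 Δ1=111001011 Δ2=111000011 Δ3=011110100 Δ4=110010110 Δ5=110110001 Δ6=110110011 Δ7=111110011 Δ8=111110111 Δ9=111110110 | 9Δ
t=9: Δ0=111110110 Δ1=101110110 | 1Δ
t=10: Δ0=101110110 Δ1=111110110 Δ2=111111110 Δ3=111001001 Δ4=110001011 Δ5=111001111 Δ6=111001010 Δ7=111001011 | 7Δ
t=11: Δ0=111001011 Δ1=101001011 | 1Δ
t=12: Δ0=101001011 Δ1=111001011 Δ2=111000011 Δ3=011110100 Δ4=110010110 Δ5=110110001 Δ6=110110011 Δ7=111110011 Δ8=111110111 Δ9=111110110 | 9Δ
t=13: Δ0=111110110 Δ1=101110110 | 1Δ
t=14: Δ0=101110110 Δ1=111110110 Δ2=111111110 Δ3=111001001 Δ4=110001011 Δ5=111001111 Δ6=111001010 Δ7=111001011 | 7Δ
t=15: Δ0=111001011 Δ1=101001011 | 1Δ
t=16: Δ0=101001011 Δ1=111001011 Δ2=111000011 Δ3=011110100 Δ4=110010110 Δ5=110110001 Δ6=110110011 Δ7=111110011 Δ8=111110111 Δ9=111110110 | 9Δ
t=17: Δ0=111110110 Δ1=101110110 | 1Δ
t=18: Δ0=101110110 Δ1=111110110 Δ2=111111110 Δ3=111001001 Δ4=110001011 Δ5=111001111 Δ6=111001010 Δ7=111001011 | 7Δ
t=19: Δ0=111001011 Δ1=101001011 | 1Δ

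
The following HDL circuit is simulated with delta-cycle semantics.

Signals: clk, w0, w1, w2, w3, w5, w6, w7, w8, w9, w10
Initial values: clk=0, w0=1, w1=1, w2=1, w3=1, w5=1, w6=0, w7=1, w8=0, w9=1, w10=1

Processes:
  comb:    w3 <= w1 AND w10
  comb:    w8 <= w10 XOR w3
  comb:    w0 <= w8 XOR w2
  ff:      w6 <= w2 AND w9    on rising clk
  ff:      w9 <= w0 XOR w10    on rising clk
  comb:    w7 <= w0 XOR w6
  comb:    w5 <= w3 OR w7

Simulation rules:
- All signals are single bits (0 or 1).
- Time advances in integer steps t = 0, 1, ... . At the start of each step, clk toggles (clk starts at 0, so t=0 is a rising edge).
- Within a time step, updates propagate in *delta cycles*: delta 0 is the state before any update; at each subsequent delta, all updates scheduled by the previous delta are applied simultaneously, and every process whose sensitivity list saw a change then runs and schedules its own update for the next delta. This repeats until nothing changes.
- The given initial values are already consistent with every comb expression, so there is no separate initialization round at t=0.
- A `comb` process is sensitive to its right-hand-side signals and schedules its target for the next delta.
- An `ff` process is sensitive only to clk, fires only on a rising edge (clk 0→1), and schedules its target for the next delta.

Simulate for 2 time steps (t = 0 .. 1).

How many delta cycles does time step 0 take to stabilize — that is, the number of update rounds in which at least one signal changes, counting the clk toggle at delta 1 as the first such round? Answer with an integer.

t=0 Δ0: w1=1 w7=1 w0=1 w2=1 w9=1 w10=1 clk=0 w6=0 w5=1 w3=1 w8=0
  Δ1: clk:0→1
  Δ2: w9:1→0, w6:0→1
  Δ3: w7:1→0
  (3Δ to stable)
t=1 Δ0: w1=1 w7=0 w0=1 w2=1 w9=0 w10=1 clk=1 w6=1 w5=1 w3=1 w8=0
  Δ1: clk:1→0
  (1Δ to stable)

3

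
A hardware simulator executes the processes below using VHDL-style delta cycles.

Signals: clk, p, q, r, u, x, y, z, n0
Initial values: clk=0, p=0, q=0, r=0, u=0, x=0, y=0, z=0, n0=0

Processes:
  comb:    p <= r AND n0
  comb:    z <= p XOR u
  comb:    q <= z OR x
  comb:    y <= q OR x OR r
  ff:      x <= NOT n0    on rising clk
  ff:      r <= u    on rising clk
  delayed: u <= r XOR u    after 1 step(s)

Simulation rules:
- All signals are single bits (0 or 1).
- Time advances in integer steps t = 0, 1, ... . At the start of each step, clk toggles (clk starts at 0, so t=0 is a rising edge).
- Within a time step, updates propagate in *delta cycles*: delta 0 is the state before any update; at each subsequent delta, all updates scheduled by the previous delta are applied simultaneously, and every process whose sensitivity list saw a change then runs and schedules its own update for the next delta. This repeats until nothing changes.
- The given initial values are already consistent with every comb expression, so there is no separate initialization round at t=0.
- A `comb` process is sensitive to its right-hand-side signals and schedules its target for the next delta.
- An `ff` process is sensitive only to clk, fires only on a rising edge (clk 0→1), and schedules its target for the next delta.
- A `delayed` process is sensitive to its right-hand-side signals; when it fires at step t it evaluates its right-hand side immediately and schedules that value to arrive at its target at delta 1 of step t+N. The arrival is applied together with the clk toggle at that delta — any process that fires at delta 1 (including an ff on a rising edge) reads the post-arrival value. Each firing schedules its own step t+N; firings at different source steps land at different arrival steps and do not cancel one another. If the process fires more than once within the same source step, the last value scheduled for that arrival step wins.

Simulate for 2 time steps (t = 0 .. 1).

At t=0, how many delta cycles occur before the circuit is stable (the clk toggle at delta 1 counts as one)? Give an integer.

3

[bits: clk,n0,q,p,z,y,x,u,r]
t=0: Δ0=000000000 Δ1=100000000 Δ2=100000100 Δ3=101001100 | 3Δ
t=1: Δ0=101001100 Δ1=001001100 | 1Δ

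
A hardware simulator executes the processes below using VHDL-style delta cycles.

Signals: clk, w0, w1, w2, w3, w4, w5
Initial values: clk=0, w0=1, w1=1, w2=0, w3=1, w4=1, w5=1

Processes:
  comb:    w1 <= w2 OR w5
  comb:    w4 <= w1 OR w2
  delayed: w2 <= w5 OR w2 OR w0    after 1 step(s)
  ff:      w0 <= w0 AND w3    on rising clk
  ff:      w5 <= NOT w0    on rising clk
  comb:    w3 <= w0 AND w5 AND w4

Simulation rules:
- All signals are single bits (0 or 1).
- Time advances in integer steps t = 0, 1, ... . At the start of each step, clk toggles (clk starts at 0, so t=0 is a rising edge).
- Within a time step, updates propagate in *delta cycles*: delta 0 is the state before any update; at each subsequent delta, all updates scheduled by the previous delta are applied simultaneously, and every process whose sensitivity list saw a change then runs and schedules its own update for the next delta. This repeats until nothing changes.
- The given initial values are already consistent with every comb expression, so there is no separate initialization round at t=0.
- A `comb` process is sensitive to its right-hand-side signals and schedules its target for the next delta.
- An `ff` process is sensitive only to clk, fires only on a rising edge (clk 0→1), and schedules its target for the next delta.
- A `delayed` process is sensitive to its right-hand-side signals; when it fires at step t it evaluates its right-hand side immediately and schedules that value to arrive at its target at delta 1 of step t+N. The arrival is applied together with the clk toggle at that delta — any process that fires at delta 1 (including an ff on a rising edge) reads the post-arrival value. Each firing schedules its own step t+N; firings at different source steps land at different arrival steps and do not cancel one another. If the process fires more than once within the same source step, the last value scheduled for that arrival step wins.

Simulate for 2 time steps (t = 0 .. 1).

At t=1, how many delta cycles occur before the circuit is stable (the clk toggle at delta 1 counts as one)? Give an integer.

2

[bits: clk,w3,w4,w1,w2,w5,w0]
t=0: Δ0=0111011 Δ1=1111011 Δ2=1111001 Δ3=1010001 Δ4=1000001 | 4Δ
t=1: Δ0=1000001 Δ1=0000101 Δ2=0011101 | 2Δ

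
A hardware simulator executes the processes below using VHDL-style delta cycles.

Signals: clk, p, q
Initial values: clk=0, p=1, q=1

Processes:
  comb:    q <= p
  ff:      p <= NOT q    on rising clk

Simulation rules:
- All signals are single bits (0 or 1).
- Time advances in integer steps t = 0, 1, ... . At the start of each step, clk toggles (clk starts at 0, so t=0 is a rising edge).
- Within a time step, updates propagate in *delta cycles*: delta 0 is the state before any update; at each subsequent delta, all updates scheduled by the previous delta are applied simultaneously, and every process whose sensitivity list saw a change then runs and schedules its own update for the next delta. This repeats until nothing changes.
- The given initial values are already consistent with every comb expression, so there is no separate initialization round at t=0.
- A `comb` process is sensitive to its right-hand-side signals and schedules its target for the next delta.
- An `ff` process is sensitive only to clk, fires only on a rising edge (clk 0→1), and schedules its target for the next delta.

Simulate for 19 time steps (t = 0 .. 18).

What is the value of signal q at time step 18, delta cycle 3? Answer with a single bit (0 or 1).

[bits: p,q,clk]
t=0: Δ0=110 Δ1=111 Δ2=011 Δ3=001 | 3Δ
t=1: Δ0=001 Δ1=000 | 1Δ
t=2: Δ0=000 Δ1=001 Δ2=101 Δ3=111 | 3Δ
t=3: Δ0=111 Δ1=110 | 1Δ
t=4: Δ0=110 Δ1=111 Δ2=011 Δ3=001 | 3Δ
t=5: Δ0=001 Δ1=000 | 1Δ
t=6: Δ0=000 Δ1=001 Δ2=101 Δ3=111 | 3Δ
t=7: Δ0=111 Δ1=110 | 1Δ
t=8: Δ0=110 Δ1=111 Δ2=011 Δ3=001 | 3Δ
t=9: Δ0=001 Δ1=000 | 1Δ
t=10: Δ0=000 Δ1=001 Δ2=101 Δ3=111 | 3Δ
t=11: Δ0=111 Δ1=110 | 1Δ
t=12: Δ0=110 Δ1=111 Δ2=011 Δ3=001 | 3Δ
t=13: Δ0=001 Δ1=000 | 1Δ
t=14: Δ0=000 Δ1=001 Δ2=101 Δ3=111 | 3Δ
t=15: Δ0=111 Δ1=110 | 1Δ
t=16: Δ0=110 Δ1=111 Δ2=011 Δ3=001 | 3Δ
t=17: Δ0=001 Δ1=000 | 1Δ
t=18: Δ0=000 Δ1=001 Δ2=101 Δ3=111 | 3Δ

1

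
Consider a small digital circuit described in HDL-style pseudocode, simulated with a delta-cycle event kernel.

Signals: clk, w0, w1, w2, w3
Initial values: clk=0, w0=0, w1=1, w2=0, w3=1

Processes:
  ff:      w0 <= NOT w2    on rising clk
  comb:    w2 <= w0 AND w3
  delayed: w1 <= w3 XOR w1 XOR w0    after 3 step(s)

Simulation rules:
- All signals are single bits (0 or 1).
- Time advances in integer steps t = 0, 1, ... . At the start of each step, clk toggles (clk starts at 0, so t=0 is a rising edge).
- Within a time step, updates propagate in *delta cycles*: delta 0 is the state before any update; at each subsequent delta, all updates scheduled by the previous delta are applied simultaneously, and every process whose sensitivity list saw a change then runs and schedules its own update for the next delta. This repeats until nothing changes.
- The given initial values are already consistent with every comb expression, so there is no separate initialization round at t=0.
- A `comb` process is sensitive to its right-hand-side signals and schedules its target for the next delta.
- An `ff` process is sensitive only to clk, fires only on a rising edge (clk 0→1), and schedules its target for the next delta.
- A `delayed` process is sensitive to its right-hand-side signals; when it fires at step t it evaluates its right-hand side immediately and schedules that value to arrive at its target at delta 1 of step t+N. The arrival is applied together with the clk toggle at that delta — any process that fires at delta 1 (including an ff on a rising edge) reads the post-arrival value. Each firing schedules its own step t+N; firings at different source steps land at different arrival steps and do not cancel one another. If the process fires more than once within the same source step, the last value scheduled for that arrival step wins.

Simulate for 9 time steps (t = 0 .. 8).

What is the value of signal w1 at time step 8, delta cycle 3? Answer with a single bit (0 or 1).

0

[bits: clk,w2,w0,w3,w1]
t=0: Δ0=00011 Δ1=10011 Δ2=10111 Δ3=11111 | 3Δ
t=1: Δ0=11111 Δ1=01111 | 1Δ
t=2: Δ0=01111 Δ1=11111 Δ2=11011 Δ3=10011 | 3Δ
t=3: Δ0=10011 Δ1=00011 | 1Δ
t=4: Δ0=00011 Δ1=10011 Δ2=10111 Δ3=11111 | 3Δ
t=5: Δ0=11111 Δ1=01110 | 1Δ
t=6: Δ0=01110 Δ1=11110 Δ2=11010 Δ3=10010 | 3Δ
t=7: Δ0=10010 Δ1=00011 | 1Δ
t=8: Δ0=00011 Δ1=10010 Δ2=10110 Δ3=11110 | 3Δ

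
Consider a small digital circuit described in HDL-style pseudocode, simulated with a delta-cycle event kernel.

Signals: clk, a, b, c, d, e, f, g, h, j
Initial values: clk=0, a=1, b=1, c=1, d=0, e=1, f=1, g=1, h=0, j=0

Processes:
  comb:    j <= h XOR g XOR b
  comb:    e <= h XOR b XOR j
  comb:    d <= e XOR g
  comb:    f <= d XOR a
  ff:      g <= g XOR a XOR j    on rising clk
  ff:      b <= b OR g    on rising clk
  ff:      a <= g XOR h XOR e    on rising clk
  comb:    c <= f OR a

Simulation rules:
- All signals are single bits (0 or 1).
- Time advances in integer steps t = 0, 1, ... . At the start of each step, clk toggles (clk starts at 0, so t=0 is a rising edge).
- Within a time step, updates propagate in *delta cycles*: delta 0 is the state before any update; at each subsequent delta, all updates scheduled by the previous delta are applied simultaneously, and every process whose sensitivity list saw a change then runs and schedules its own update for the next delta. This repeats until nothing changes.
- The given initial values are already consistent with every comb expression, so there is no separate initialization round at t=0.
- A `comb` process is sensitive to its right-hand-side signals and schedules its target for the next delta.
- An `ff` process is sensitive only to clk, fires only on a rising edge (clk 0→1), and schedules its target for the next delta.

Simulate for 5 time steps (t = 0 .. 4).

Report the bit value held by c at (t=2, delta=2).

t0.Δ0 clk=0 e=1 a=1 g=1 j=0 b=1 d=0 h=0 c=1 f=1
t0.Δ1 clk=1 e=1 a=1 g=1 j=0 b=1 d=0 h=0 c=1 f=1
t0.Δ2 clk=1 e=1 a=0 g=0 j=0 b=1 d=0 h=0 c=1 f=1
t0.Δ3 clk=1 e=1 a=0 g=0 j=1 b=1 d=1 h=0 c=1 f=0
t0.Δ4 clk=1 e=0 a=0 g=0 j=1 b=1 d=1 h=0 c=0 f=1
t0.Δ5 clk=1 e=0 a=0 g=0 j=1 b=1 d=0 h=0 c=1 f=1
t0.Δ6 clk=1 e=0 a=0 g=0 j=1 b=1 d=0 h=0 c=1 f=0
t0.Δ7 clk=1 e=0 a=0 g=0 j=1 b=1 d=0 h=0 c=0 f=0
t1.Δ0 clk=1 e=0 a=0 g=0 j=1 b=1 d=0 h=0 c=0 f=0
t1.Δ1 clk=0 e=0 a=0 g=0 j=1 b=1 d=0 h=0 c=0 f=0
t2.Δ0 clk=0 e=0 a=0 g=0 j=1 b=1 d=0 h=0 c=0 f=0
t2.Δ1 clk=1 e=0 a=0 g=0 j=1 b=1 d=0 h=0 c=0 f=0
t2.Δ2 clk=1 e=0 a=0 g=1 j=1 b=1 d=0 h=0 c=0 f=0
t2.Δ3 clk=1 e=0 a=0 g=1 j=0 b=1 d=1 h=0 c=0 f=0
t2.Δ4 clk=1 e=1 a=0 g=1 j=0 b=1 d=1 h=0 c=0 f=1
t2.Δ5 clk=1 e=1 a=0 g=1 j=0 b=1 d=0 h=0 c=1 f=1
t2.Δ6 clk=1 e=1 a=0 g=1 j=0 b=1 d=0 h=0 c=1 f=0
t2.Δ7 clk=1 e=1 a=0 g=1 j=0 b=1 d=0 h=0 c=0 f=0
t3.Δ0 clk=1 e=1 a=0 g=1 j=0 b=1 d=0 h=0 c=0 f=0
t3.Δ1 clk=0 e=1 a=0 g=1 j=0 b=1 d=0 h=0 c=0 f=0
t4.Δ0 clk=0 e=1 a=0 g=1 j=0 b=1 d=0 h=0 c=0 f=0
t4.Δ1 clk=1 e=1 a=0 g=1 j=0 b=1 d=0 h=0 c=0 f=0

0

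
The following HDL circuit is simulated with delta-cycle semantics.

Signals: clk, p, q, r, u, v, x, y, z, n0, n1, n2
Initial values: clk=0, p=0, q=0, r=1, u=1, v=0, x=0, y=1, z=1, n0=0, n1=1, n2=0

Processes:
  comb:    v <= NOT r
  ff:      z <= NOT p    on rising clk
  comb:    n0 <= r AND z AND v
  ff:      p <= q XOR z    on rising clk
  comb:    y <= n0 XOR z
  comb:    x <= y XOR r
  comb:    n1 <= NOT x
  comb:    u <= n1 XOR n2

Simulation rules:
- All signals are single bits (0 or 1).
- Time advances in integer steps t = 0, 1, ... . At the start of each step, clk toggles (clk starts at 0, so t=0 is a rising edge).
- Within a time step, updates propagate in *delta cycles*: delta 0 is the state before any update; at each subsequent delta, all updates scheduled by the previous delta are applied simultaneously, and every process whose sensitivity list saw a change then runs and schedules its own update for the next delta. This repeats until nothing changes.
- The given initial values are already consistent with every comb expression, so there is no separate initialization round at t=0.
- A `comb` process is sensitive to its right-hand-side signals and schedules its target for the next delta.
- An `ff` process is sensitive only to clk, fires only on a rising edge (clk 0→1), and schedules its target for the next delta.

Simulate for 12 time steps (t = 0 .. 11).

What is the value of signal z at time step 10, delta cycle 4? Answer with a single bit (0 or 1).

t0.Δ0 r=1 v=0 q=0 n0=0 clk=0 y=1 n2=0 x=0 u=1 z=1 p=0 n1=1
t0.Δ1 r=1 v=0 q=0 n0=0 clk=1 y=1 n2=0 x=0 u=1 z=1 p=0 n1=1
t0.Δ2 r=1 v=0 q=0 n0=0 clk=1 y=1 n2=0 x=0 u=1 z=1 p=1 n1=1
t1.Δ0 r=1 v=0 q=0 n0=0 clk=1 y=1 n2=0 x=0 u=1 z=1 p=1 n1=1
t1.Δ1 r=1 v=0 q=0 n0=0 clk=0 y=1 n2=0 x=0 u=1 z=1 p=1 n1=1
t2.Δ0 r=1 v=0 q=0 n0=0 clk=0 y=1 n2=0 x=0 u=1 z=1 p=1 n1=1
t2.Δ1 r=1 v=0 q=0 n0=0 clk=1 y=1 n2=0 x=0 u=1 z=1 p=1 n1=1
t2.Δ2 r=1 v=0 q=0 n0=0 clk=1 y=1 n2=0 x=0 u=1 z=0 p=1 n1=1
t2.Δ3 r=1 v=0 q=0 n0=0 clk=1 y=0 n2=0 x=0 u=1 z=0 p=1 n1=1
t2.Δ4 r=1 v=0 q=0 n0=0 clk=1 y=0 n2=0 x=1 u=1 z=0 p=1 n1=1
t2.Δ5 r=1 v=0 q=0 n0=0 clk=1 y=0 n2=0 x=1 u=1 z=0 p=1 n1=0
t2.Δ6 r=1 v=0 q=0 n0=0 clk=1 y=0 n2=0 x=1 u=0 z=0 p=1 n1=0
t3.Δ0 r=1 v=0 q=0 n0=0 clk=1 y=0 n2=0 x=1 u=0 z=0 p=1 n1=0
t3.Δ1 r=1 v=0 q=0 n0=0 clk=0 y=0 n2=0 x=1 u=0 z=0 p=1 n1=0
t4.Δ0 r=1 v=0 q=0 n0=0 clk=0 y=0 n2=0 x=1 u=0 z=0 p=1 n1=0
t4.Δ1 r=1 v=0 q=0 n0=0 clk=1 y=0 n2=0 x=1 u=0 z=0 p=1 n1=0
t4.Δ2 r=1 v=0 q=0 n0=0 clk=1 y=0 n2=0 x=1 u=0 z=0 p=0 n1=0
t5.Δ0 r=1 v=0 q=0 n0=0 clk=1 y=0 n2=0 x=1 u=0 z=0 p=0 n1=0
t5.Δ1 r=1 v=0 q=0 n0=0 clk=0 y=0 n2=0 x=1 u=0 z=0 p=0 n1=0
t6.Δ0 r=1 v=0 q=0 n0=0 clk=0 y=0 n2=0 x=1 u=0 z=0 p=0 n1=0
t6.Δ1 r=1 v=0 q=0 n0=0 clk=1 y=0 n2=0 x=1 u=0 z=0 p=0 n1=0
t6.Δ2 r=1 v=0 q=0 n0=0 clk=1 y=0 n2=0 x=1 u=0 z=1 p=0 n1=0
t6.Δ3 r=1 v=0 q=0 n0=0 clk=1 y=1 n2=0 x=1 u=0 z=1 p=0 n1=0
t6.Δ4 r=1 v=0 q=0 n0=0 clk=1 y=1 n2=0 x=0 u=0 z=1 p=0 n1=0
t6.Δ5 r=1 v=0 q=0 n0=0 clk=1 y=1 n2=0 x=0 u=0 z=1 p=0 n1=1
t6.Δ6 r=1 v=0 q=0 n0=0 clk=1 y=1 n2=0 x=0 u=1 z=1 p=0 n1=1
t7.Δ0 r=1 v=0 q=0 n0=0 clk=1 y=1 n2=0 x=0 u=1 z=1 p=0 n1=1
t7.Δ1 r=1 v=0 q=0 n0=0 clk=0 y=1 n2=0 x=0 u=1 z=1 p=0 n1=1
t8.Δ0 r=1 v=0 q=0 n0=0 clk=0 y=1 n2=0 x=0 u=1 z=1 p=0 n1=1
t8.Δ1 r=1 v=0 q=0 n0=0 clk=1 y=1 n2=0 x=0 u=1 z=1 p=0 n1=1
t8.Δ2 r=1 v=0 q=0 n0=0 clk=1 y=1 n2=0 x=0 u=1 z=1 p=1 n1=1
t9.Δ0 r=1 v=0 q=0 n0=0 clk=1 y=1 n2=0 x=0 u=1 z=1 p=1 n1=1
t9.Δ1 r=1 v=0 q=0 n0=0 clk=0 y=1 n2=0 x=0 u=1 z=1 p=1 n1=1
t10.Δ0 r=1 v=0 q=0 n0=0 clk=0 y=1 n2=0 x=0 u=1 z=1 p=1 n1=1
t10.Δ1 r=1 v=0 q=0 n0=0 clk=1 y=1 n2=0 x=0 u=1 z=1 p=1 n1=1
t10.Δ2 r=1 v=0 q=0 n0=0 clk=1 y=1 n2=0 x=0 u=1 z=0 p=1 n1=1
t10.Δ3 r=1 v=0 q=0 n0=0 clk=1 y=0 n2=0 x=0 u=1 z=0 p=1 n1=1
t10.Δ4 r=1 v=0 q=0 n0=0 clk=1 y=0 n2=0 x=1 u=1 z=0 p=1 n1=1
t10.Δ5 r=1 v=0 q=0 n0=0 clk=1 y=0 n2=0 x=1 u=1 z=0 p=1 n1=0
t10.Δ6 r=1 v=0 q=0 n0=0 clk=1 y=0 n2=0 x=1 u=0 z=0 p=1 n1=0
t11.Δ0 r=1 v=0 q=0 n0=0 clk=1 y=0 n2=0 x=1 u=0 z=0 p=1 n1=0
t11.Δ1 r=1 v=0 q=0 n0=0 clk=0 y=0 n2=0 x=1 u=0 z=0 p=1 n1=0

0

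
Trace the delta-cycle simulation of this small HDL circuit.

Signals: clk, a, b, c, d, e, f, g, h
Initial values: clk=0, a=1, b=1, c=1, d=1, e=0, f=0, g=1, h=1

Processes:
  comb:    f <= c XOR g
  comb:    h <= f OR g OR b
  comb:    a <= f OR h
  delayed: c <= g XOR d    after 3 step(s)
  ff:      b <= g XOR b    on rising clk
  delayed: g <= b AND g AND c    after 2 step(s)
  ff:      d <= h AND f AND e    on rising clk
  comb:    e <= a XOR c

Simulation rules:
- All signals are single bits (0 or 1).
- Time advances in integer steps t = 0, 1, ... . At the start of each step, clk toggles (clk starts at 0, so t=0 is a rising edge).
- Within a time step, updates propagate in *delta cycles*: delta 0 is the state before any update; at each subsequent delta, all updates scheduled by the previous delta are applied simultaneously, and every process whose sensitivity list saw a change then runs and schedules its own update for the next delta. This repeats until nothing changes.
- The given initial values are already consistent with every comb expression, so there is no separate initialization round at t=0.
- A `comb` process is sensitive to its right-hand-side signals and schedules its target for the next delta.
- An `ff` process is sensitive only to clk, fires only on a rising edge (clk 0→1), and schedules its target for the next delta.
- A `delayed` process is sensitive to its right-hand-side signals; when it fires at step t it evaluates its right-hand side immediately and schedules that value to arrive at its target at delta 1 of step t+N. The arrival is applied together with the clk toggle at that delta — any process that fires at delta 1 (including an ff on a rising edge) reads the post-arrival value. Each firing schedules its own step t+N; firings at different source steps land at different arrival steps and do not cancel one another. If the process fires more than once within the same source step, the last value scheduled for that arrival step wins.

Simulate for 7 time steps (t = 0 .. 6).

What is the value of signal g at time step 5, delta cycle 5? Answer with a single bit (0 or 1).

0

[bits: e,d,g,f,h,clk,c,b,a]
t=0: Δ0=011010111 Δ1=011011111 Δ2=001011101 | 2Δ
t=1: Δ0=001011101 Δ1=001010101 | 1Δ
t=2: Δ0=001010101 Δ1=000011101 Δ2=000101101 Δ3=000111101 | 3Δ
t=3: Δ0=000111101 Δ1=000110101 | 1Δ
t=4: Δ0=000110101 Δ1=000111101 | 1Δ
t=5: Δ0=000111101 Δ1=000110001 Δ2=100010001 Δ3=100000001 Δ4=100000000 Δ5=000000000 | 5Δ
t=6: Δ0=000000000 Δ1=000001000 | 1Δ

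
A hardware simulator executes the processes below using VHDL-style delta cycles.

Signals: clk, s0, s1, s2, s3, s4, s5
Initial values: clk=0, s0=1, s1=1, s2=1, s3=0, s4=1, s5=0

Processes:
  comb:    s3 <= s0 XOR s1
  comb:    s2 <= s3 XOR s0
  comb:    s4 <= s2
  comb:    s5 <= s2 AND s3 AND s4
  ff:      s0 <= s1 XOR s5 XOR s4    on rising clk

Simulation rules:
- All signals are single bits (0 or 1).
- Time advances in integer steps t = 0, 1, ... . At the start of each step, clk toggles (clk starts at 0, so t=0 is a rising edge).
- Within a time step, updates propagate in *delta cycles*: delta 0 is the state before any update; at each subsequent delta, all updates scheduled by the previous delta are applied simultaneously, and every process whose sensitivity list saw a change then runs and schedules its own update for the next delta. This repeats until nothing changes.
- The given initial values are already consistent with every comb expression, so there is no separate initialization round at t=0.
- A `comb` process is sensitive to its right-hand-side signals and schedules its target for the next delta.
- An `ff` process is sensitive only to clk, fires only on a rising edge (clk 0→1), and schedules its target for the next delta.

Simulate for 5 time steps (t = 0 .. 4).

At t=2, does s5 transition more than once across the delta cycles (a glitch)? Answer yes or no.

t0.Δ0 s5=0 clk=0 s2=1 s1=1 s0=1 s3=0 s4=1
t0.Δ1 s5=0 clk=1 s2=1 s1=1 s0=1 s3=0 s4=1
t0.Δ2 s5=0 clk=1 s2=1 s1=1 s0=0 s3=0 s4=1
t0.Δ3 s5=0 clk=1 s2=0 s1=1 s0=0 s3=1 s4=1
t0.Δ4 s5=0 clk=1 s2=1 s1=1 s0=0 s3=1 s4=0
t0.Δ5 s5=0 clk=1 s2=1 s1=1 s0=0 s3=1 s4=1
t0.Δ6 s5=1 clk=1 s2=1 s1=1 s0=0 s3=1 s4=1
t1.Δ0 s5=1 clk=1 s2=1 s1=1 s0=0 s3=1 s4=1
t1.Δ1 s5=1 clk=0 s2=1 s1=1 s0=0 s3=1 s4=1
t2.Δ0 s5=1 clk=0 s2=1 s1=1 s0=0 s3=1 s4=1
t2.Δ1 s5=1 clk=1 s2=1 s1=1 s0=0 s3=1 s4=1
t2.Δ2 s5=1 clk=1 s2=1 s1=1 s0=1 s3=1 s4=1
t2.Δ3 s5=1 clk=1 s2=0 s1=1 s0=1 s3=0 s4=1
t2.Δ4 s5=0 clk=1 s2=1 s1=1 s0=1 s3=0 s4=0
t2.Δ5 s5=0 clk=1 s2=1 s1=1 s0=1 s3=0 s4=1
t3.Δ0 s5=0 clk=1 s2=1 s1=1 s0=1 s3=0 s4=1
t3.Δ1 s5=0 clk=0 s2=1 s1=1 s0=1 s3=0 s4=1
t4.Δ0 s5=0 clk=0 s2=1 s1=1 s0=1 s3=0 s4=1
t4.Δ1 s5=0 clk=1 s2=1 s1=1 s0=1 s3=0 s4=1
t4.Δ2 s5=0 clk=1 s2=1 s1=1 s0=0 s3=0 s4=1
t4.Δ3 s5=0 clk=1 s2=0 s1=1 s0=0 s3=1 s4=1
t4.Δ4 s5=0 clk=1 s2=1 s1=1 s0=0 s3=1 s4=0
t4.Δ5 s5=0 clk=1 s2=1 s1=1 s0=0 s3=1 s4=1
t4.Δ6 s5=1 clk=1 s2=1 s1=1 s0=0 s3=1 s4=1

no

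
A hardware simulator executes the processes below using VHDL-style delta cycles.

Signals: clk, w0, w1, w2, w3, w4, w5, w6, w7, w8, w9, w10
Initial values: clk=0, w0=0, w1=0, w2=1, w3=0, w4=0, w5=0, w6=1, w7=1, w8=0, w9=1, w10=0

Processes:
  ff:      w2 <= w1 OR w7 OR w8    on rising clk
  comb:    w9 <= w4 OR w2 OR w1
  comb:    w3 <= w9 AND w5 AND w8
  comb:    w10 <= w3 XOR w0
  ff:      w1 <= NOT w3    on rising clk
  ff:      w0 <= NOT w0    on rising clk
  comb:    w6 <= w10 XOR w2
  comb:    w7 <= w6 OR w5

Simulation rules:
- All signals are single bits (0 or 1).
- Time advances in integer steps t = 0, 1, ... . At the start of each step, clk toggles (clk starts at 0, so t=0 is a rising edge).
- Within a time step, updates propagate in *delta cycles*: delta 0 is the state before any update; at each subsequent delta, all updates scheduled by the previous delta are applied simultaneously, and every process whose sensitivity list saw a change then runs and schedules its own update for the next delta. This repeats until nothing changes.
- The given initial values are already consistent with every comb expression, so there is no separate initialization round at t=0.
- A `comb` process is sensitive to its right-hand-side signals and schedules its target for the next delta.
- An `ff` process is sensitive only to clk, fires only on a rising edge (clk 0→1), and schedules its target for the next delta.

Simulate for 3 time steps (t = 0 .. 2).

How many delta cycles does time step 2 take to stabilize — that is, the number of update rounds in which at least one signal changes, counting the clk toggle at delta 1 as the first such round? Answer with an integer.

t0.Δ0 w3=0 w8=0 w2=1 clk=0 w7=1 w5=0 w9=1 w10=0 w6=1 w0=0 w4=0 w1=0
t0.Δ1 w3=0 w8=0 w2=1 clk=1 w7=1 w5=0 w9=1 w10=0 w6=1 w0=0 w4=0 w1=0
t0.Δ2 w3=0 w8=0 w2=1 clk=1 w7=1 w5=0 w9=1 w10=0 w6=1 w0=1 w4=0 w1=1
t0.Δ3 w3=0 w8=0 w2=1 clk=1 w7=1 w5=0 w9=1 w10=1 w6=1 w0=1 w4=0 w1=1
t0.Δ4 w3=0 w8=0 w2=1 clk=1 w7=1 w5=0 w9=1 w10=1 w6=0 w0=1 w4=0 w1=1
t0.Δ5 w3=0 w8=0 w2=1 clk=1 w7=0 w5=0 w9=1 w10=1 w6=0 w0=1 w4=0 w1=1
t1.Δ0 w3=0 w8=0 w2=1 clk=1 w7=0 w5=0 w9=1 w10=1 w6=0 w0=1 w4=0 w1=1
t1.Δ1 w3=0 w8=0 w2=1 clk=0 w7=0 w5=0 w9=1 w10=1 w6=0 w0=1 w4=0 w1=1
t2.Δ0 w3=0 w8=0 w2=1 clk=0 w7=0 w5=0 w9=1 w10=1 w6=0 w0=1 w4=0 w1=1
t2.Δ1 w3=0 w8=0 w2=1 clk=1 w7=0 w5=0 w9=1 w10=1 w6=0 w0=1 w4=0 w1=1
t2.Δ2 w3=0 w8=0 w2=1 clk=1 w7=0 w5=0 w9=1 w10=1 w6=0 w0=0 w4=0 w1=1
t2.Δ3 w3=0 w8=0 w2=1 clk=1 w7=0 w5=0 w9=1 w10=0 w6=0 w0=0 w4=0 w1=1
t2.Δ4 w3=0 w8=0 w2=1 clk=1 w7=0 w5=0 w9=1 w10=0 w6=1 w0=0 w4=0 w1=1
t2.Δ5 w3=0 w8=0 w2=1 clk=1 w7=1 w5=0 w9=1 w10=0 w6=1 w0=0 w4=0 w1=1

5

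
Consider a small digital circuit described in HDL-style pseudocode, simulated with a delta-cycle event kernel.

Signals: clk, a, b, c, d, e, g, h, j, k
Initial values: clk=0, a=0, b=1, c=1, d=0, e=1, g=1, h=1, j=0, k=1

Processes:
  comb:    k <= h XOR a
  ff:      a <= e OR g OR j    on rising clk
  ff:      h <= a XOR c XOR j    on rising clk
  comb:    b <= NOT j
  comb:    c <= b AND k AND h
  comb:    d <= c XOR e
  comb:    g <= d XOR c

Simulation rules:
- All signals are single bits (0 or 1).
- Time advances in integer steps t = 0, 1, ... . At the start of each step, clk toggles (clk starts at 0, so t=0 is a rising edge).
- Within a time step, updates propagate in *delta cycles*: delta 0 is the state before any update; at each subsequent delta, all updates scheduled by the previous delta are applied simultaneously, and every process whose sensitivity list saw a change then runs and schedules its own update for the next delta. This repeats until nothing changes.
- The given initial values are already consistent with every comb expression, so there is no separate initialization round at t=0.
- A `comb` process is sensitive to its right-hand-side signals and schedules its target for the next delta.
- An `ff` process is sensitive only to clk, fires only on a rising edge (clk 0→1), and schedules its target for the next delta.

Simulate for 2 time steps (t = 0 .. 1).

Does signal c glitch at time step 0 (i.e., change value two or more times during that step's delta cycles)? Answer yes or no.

no

t0.Δ0 clk=0 k=1 e=1 d=0 g=1 b=1 c=1 h=1 a=0 j=0
t0.Δ1 clk=1 k=1 e=1 d=0 g=1 b=1 c=1 h=1 a=0 j=0
t0.Δ2 clk=1 k=1 e=1 d=0 g=1 b=1 c=1 h=1 a=1 j=0
t0.Δ3 clk=1 k=0 e=1 d=0 g=1 b=1 c=1 h=1 a=1 j=0
t0.Δ4 clk=1 k=0 e=1 d=0 g=1 b=1 c=0 h=1 a=1 j=0
t0.Δ5 clk=1 k=0 e=1 d=1 g=0 b=1 c=0 h=1 a=1 j=0
t0.Δ6 clk=1 k=0 e=1 d=1 g=1 b=1 c=0 h=1 a=1 j=0
t1.Δ0 clk=1 k=0 e=1 d=1 g=1 b=1 c=0 h=1 a=1 j=0
t1.Δ1 clk=0 k=0 e=1 d=1 g=1 b=1 c=0 h=1 a=1 j=0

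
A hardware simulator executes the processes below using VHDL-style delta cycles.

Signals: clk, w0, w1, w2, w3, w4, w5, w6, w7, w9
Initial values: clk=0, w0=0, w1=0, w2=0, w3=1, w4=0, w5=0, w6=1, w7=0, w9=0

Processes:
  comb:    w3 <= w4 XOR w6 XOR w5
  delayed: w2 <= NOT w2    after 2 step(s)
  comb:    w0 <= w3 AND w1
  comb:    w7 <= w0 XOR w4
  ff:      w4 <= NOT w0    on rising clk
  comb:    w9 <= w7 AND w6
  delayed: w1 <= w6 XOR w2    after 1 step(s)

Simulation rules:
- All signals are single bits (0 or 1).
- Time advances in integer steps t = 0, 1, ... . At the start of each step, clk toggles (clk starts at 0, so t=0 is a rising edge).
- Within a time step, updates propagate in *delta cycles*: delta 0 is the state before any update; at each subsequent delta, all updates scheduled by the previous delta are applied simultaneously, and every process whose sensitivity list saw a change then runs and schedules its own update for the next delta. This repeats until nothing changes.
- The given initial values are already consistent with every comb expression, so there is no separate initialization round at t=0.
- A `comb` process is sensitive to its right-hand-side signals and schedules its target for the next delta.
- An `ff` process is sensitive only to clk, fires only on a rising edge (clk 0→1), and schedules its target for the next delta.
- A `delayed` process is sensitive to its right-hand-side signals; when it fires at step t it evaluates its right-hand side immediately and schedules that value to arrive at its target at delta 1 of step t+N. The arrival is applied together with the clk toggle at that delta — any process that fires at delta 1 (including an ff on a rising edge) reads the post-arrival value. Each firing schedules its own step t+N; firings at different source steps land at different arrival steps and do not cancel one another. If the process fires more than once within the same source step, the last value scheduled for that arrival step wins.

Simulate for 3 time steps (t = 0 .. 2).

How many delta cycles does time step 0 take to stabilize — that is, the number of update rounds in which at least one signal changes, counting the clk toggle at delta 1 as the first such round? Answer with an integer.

t=0 Δ0: w3=1 w1=0 w7=0 w0=0 clk=0 w4=0 w2=0 w9=0 w5=0 w6=1
  Δ1: clk:0→1
  Δ2: w4:0→1
  Δ3: w3:1→0, w7:0→1
  Δ4: w9:0→1
  (4Δ to stable)
t=1 Δ0: w3=0 w1=0 w7=1 w0=0 clk=1 w4=1 w2=0 w9=1 w5=0 w6=1
  Δ1: clk:1→0
  (1Δ to stable)
t=2 Δ0: w3=0 w1=0 w7=1 w0=0 clk=0 w4=1 w2=0 w9=1 w5=0 w6=1
  Δ1: clk:0→1
  (1Δ to stable)

4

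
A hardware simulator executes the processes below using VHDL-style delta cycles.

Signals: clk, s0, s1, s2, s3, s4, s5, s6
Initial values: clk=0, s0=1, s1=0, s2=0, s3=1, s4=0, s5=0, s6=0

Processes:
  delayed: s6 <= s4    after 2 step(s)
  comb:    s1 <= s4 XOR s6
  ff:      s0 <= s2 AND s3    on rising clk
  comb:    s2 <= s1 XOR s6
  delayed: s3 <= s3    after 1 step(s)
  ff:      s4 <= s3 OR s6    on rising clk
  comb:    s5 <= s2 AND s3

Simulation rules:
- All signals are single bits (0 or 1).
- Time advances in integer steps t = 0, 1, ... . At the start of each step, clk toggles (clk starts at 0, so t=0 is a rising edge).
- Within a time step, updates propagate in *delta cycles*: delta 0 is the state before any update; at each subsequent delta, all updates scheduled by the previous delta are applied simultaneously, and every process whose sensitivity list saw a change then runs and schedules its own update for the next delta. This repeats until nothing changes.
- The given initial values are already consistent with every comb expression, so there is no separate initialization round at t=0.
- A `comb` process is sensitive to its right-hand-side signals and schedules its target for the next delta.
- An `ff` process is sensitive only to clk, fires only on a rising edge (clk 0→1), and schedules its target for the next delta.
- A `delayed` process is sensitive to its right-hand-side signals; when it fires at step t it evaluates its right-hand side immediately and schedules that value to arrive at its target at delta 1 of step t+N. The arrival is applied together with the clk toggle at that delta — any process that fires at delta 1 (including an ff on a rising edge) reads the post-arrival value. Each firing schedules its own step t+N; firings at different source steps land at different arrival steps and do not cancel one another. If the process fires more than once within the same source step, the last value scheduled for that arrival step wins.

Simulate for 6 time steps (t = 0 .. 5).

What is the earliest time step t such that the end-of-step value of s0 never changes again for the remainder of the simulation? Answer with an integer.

2

t=0 Δ0: s5=0 s0=1 s4=0 clk=0 s2=0 s6=0 s3=1 s1=0
  Δ1: clk:0→1
  Δ2: s0:1→0, s4:0→1
  Δ3: s1:0→1
  Δ4: s2:0→1
  Δ5: s5:0→1
  (5Δ to stable)
t=1 Δ0: s5=1 s0=0 s4=1 clk=1 s2=1 s6=0 s3=1 s1=1
  Δ1: clk:1→0
  (1Δ to stable)
t=2 Δ0: s5=1 s0=0 s4=1 clk=0 s2=1 s6=0 s3=1 s1=1
  Δ1: clk:0→1, s6:0→1
  Δ2: s0:0→1, s2:1→0, s1:1→0
  Δ3: s5:1→0, s2:0→1
  Δ4: s5:0→1
  (4Δ to stable)
t=3 Δ0: s5=1 s0=1 s4=1 clk=1 s2=1 s6=1 s3=1 s1=0
  Δ1: clk:1→0
  (1Δ to stable)
t=4 Δ0: s5=1 s0=1 s4=1 clk=0 s2=1 s6=1 s3=1 s1=0
  Δ1: clk:0→1
  (1Δ to stable)
t=5 Δ0: s5=1 s0=1 s4=1 clk=1 s2=1 s6=1 s3=1 s1=0
  Δ1: clk:1→0
  (1Δ to stable)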